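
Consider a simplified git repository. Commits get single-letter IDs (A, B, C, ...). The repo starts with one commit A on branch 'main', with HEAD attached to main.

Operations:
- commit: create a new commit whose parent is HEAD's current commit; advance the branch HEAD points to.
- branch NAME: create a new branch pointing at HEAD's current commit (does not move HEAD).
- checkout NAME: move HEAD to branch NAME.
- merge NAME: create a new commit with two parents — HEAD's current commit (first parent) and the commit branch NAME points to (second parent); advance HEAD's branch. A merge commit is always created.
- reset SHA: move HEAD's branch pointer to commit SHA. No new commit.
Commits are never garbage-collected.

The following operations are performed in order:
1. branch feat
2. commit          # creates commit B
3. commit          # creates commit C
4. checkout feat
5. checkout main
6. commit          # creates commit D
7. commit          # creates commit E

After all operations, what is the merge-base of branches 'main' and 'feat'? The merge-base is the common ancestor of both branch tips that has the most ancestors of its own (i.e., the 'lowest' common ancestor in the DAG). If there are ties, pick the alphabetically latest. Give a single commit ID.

Answer: A

Derivation:
After op 1 (branch): HEAD=main@A [feat=A main=A]
After op 2 (commit): HEAD=main@B [feat=A main=B]
After op 3 (commit): HEAD=main@C [feat=A main=C]
After op 4 (checkout): HEAD=feat@A [feat=A main=C]
After op 5 (checkout): HEAD=main@C [feat=A main=C]
After op 6 (commit): HEAD=main@D [feat=A main=D]
After op 7 (commit): HEAD=main@E [feat=A main=E]
ancestors(main=E): ['A', 'B', 'C', 'D', 'E']
ancestors(feat=A): ['A']
common: ['A']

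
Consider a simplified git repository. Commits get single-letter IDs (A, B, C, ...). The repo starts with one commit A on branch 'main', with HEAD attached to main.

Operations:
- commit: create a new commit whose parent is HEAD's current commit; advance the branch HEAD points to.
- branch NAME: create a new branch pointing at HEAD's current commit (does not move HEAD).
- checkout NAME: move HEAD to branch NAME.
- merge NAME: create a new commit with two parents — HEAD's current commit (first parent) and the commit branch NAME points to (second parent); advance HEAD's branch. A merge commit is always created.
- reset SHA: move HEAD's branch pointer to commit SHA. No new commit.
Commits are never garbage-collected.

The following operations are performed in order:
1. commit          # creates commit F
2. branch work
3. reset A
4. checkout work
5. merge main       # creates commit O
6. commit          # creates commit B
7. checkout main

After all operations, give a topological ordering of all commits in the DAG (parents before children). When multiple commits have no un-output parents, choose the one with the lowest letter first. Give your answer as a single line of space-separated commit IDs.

Answer: A F O B

Derivation:
After op 1 (commit): HEAD=main@F [main=F]
After op 2 (branch): HEAD=main@F [main=F work=F]
After op 3 (reset): HEAD=main@A [main=A work=F]
After op 4 (checkout): HEAD=work@F [main=A work=F]
After op 5 (merge): HEAD=work@O [main=A work=O]
After op 6 (commit): HEAD=work@B [main=A work=B]
After op 7 (checkout): HEAD=main@A [main=A work=B]
commit A: parents=[]
commit B: parents=['O']
commit F: parents=['A']
commit O: parents=['F', 'A']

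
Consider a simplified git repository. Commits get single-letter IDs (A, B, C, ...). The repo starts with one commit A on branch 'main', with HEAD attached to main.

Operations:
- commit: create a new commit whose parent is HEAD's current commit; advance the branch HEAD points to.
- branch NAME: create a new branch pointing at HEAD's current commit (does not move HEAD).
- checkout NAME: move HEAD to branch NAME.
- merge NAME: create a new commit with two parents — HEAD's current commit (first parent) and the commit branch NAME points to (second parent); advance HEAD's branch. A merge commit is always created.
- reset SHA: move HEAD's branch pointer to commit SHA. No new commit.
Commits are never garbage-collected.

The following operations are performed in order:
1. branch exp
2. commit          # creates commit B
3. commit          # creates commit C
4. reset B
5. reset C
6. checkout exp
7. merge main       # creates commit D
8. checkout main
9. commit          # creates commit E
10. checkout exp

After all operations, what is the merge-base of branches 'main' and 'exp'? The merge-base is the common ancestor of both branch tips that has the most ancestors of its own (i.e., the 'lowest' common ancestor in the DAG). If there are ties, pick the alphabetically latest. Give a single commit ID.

After op 1 (branch): HEAD=main@A [exp=A main=A]
After op 2 (commit): HEAD=main@B [exp=A main=B]
After op 3 (commit): HEAD=main@C [exp=A main=C]
After op 4 (reset): HEAD=main@B [exp=A main=B]
After op 5 (reset): HEAD=main@C [exp=A main=C]
After op 6 (checkout): HEAD=exp@A [exp=A main=C]
After op 7 (merge): HEAD=exp@D [exp=D main=C]
After op 8 (checkout): HEAD=main@C [exp=D main=C]
After op 9 (commit): HEAD=main@E [exp=D main=E]
After op 10 (checkout): HEAD=exp@D [exp=D main=E]
ancestors(main=E): ['A', 'B', 'C', 'E']
ancestors(exp=D): ['A', 'B', 'C', 'D']
common: ['A', 'B', 'C']

Answer: C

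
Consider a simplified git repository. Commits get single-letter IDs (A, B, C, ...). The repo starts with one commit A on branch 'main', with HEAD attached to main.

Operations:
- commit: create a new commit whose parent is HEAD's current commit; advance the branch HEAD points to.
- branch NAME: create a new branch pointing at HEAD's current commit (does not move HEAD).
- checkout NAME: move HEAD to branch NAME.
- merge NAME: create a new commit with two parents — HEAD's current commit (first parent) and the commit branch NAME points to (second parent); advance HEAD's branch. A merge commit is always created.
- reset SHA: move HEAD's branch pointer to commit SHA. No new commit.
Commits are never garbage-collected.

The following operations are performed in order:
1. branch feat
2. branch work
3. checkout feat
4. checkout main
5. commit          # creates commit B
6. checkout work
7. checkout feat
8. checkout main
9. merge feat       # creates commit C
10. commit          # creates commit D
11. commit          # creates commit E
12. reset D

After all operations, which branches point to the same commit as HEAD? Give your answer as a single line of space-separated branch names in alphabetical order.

After op 1 (branch): HEAD=main@A [feat=A main=A]
After op 2 (branch): HEAD=main@A [feat=A main=A work=A]
After op 3 (checkout): HEAD=feat@A [feat=A main=A work=A]
After op 4 (checkout): HEAD=main@A [feat=A main=A work=A]
After op 5 (commit): HEAD=main@B [feat=A main=B work=A]
After op 6 (checkout): HEAD=work@A [feat=A main=B work=A]
After op 7 (checkout): HEAD=feat@A [feat=A main=B work=A]
After op 8 (checkout): HEAD=main@B [feat=A main=B work=A]
After op 9 (merge): HEAD=main@C [feat=A main=C work=A]
After op 10 (commit): HEAD=main@D [feat=A main=D work=A]
After op 11 (commit): HEAD=main@E [feat=A main=E work=A]
After op 12 (reset): HEAD=main@D [feat=A main=D work=A]

Answer: main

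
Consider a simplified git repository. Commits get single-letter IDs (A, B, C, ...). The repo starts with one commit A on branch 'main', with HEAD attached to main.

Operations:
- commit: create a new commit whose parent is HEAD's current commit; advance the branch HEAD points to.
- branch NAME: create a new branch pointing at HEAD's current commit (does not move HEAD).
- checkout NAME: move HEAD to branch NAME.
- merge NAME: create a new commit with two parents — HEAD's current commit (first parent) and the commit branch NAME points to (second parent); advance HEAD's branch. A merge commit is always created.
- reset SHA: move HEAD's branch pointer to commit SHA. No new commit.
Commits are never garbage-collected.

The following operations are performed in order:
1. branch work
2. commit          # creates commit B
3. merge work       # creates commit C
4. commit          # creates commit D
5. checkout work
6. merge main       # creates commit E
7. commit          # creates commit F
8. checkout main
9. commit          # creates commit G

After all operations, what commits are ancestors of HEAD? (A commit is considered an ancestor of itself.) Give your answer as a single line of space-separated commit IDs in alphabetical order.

After op 1 (branch): HEAD=main@A [main=A work=A]
After op 2 (commit): HEAD=main@B [main=B work=A]
After op 3 (merge): HEAD=main@C [main=C work=A]
After op 4 (commit): HEAD=main@D [main=D work=A]
After op 5 (checkout): HEAD=work@A [main=D work=A]
After op 6 (merge): HEAD=work@E [main=D work=E]
After op 7 (commit): HEAD=work@F [main=D work=F]
After op 8 (checkout): HEAD=main@D [main=D work=F]
After op 9 (commit): HEAD=main@G [main=G work=F]

Answer: A B C D G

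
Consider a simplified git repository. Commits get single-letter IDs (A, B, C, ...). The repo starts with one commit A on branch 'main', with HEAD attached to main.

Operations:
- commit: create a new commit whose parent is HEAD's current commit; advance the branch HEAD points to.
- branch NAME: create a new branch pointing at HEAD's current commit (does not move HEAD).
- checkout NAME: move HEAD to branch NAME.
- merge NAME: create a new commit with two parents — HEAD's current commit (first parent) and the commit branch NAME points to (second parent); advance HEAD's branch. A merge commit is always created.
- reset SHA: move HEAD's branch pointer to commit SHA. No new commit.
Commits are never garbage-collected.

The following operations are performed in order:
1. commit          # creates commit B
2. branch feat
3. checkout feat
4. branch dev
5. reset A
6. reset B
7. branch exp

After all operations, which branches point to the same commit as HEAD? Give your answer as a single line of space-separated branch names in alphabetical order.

Answer: dev exp feat main

Derivation:
After op 1 (commit): HEAD=main@B [main=B]
After op 2 (branch): HEAD=main@B [feat=B main=B]
After op 3 (checkout): HEAD=feat@B [feat=B main=B]
After op 4 (branch): HEAD=feat@B [dev=B feat=B main=B]
After op 5 (reset): HEAD=feat@A [dev=B feat=A main=B]
After op 6 (reset): HEAD=feat@B [dev=B feat=B main=B]
After op 7 (branch): HEAD=feat@B [dev=B exp=B feat=B main=B]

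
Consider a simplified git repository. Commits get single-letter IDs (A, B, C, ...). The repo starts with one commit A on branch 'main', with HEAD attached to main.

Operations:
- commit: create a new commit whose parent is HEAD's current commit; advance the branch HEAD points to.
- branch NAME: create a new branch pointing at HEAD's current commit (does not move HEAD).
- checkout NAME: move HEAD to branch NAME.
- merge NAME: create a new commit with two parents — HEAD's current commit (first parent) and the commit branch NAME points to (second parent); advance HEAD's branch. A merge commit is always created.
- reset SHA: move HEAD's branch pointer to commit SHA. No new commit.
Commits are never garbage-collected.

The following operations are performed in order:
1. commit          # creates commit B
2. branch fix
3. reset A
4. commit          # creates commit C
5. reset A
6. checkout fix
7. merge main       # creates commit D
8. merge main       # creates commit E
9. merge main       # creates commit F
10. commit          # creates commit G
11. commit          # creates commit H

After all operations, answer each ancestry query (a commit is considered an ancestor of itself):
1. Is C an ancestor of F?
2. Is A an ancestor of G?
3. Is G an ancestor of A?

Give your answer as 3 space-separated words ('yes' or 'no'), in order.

After op 1 (commit): HEAD=main@B [main=B]
After op 2 (branch): HEAD=main@B [fix=B main=B]
After op 3 (reset): HEAD=main@A [fix=B main=A]
After op 4 (commit): HEAD=main@C [fix=B main=C]
After op 5 (reset): HEAD=main@A [fix=B main=A]
After op 6 (checkout): HEAD=fix@B [fix=B main=A]
After op 7 (merge): HEAD=fix@D [fix=D main=A]
After op 8 (merge): HEAD=fix@E [fix=E main=A]
After op 9 (merge): HEAD=fix@F [fix=F main=A]
After op 10 (commit): HEAD=fix@G [fix=G main=A]
After op 11 (commit): HEAD=fix@H [fix=H main=A]
ancestors(F) = {A,B,D,E,F}; C in? no
ancestors(G) = {A,B,D,E,F,G}; A in? yes
ancestors(A) = {A}; G in? no

Answer: no yes no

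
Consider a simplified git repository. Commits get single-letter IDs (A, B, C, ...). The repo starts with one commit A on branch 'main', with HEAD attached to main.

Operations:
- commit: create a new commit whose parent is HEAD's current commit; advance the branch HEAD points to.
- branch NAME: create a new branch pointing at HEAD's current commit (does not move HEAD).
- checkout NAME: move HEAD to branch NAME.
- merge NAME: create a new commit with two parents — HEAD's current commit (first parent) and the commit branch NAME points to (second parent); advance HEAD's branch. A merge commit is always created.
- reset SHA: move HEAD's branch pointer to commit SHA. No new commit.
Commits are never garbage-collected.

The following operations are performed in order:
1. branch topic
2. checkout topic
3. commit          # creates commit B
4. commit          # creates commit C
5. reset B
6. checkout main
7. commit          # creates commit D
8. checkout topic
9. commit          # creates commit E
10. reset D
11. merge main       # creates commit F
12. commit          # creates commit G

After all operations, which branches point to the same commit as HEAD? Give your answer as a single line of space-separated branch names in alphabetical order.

Answer: topic

Derivation:
After op 1 (branch): HEAD=main@A [main=A topic=A]
After op 2 (checkout): HEAD=topic@A [main=A topic=A]
After op 3 (commit): HEAD=topic@B [main=A topic=B]
After op 4 (commit): HEAD=topic@C [main=A topic=C]
After op 5 (reset): HEAD=topic@B [main=A topic=B]
After op 6 (checkout): HEAD=main@A [main=A topic=B]
After op 7 (commit): HEAD=main@D [main=D topic=B]
After op 8 (checkout): HEAD=topic@B [main=D topic=B]
After op 9 (commit): HEAD=topic@E [main=D topic=E]
After op 10 (reset): HEAD=topic@D [main=D topic=D]
After op 11 (merge): HEAD=topic@F [main=D topic=F]
After op 12 (commit): HEAD=topic@G [main=D topic=G]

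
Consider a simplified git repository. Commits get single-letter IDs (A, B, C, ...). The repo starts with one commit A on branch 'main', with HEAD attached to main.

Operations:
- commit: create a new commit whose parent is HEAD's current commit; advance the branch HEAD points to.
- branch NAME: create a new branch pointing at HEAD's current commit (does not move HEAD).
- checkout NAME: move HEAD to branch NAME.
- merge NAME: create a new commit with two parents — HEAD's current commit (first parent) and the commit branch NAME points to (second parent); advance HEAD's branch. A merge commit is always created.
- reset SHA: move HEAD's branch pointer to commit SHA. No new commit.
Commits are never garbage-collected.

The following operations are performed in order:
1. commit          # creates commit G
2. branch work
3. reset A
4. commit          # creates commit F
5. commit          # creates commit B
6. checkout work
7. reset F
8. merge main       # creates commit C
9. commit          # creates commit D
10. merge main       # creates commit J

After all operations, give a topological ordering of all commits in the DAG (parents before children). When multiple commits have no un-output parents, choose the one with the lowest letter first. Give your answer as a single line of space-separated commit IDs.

Answer: A F B C D G J

Derivation:
After op 1 (commit): HEAD=main@G [main=G]
After op 2 (branch): HEAD=main@G [main=G work=G]
After op 3 (reset): HEAD=main@A [main=A work=G]
After op 4 (commit): HEAD=main@F [main=F work=G]
After op 5 (commit): HEAD=main@B [main=B work=G]
After op 6 (checkout): HEAD=work@G [main=B work=G]
After op 7 (reset): HEAD=work@F [main=B work=F]
After op 8 (merge): HEAD=work@C [main=B work=C]
After op 9 (commit): HEAD=work@D [main=B work=D]
After op 10 (merge): HEAD=work@J [main=B work=J]
commit A: parents=[]
commit B: parents=['F']
commit C: parents=['F', 'B']
commit D: parents=['C']
commit F: parents=['A']
commit G: parents=['A']
commit J: parents=['D', 'B']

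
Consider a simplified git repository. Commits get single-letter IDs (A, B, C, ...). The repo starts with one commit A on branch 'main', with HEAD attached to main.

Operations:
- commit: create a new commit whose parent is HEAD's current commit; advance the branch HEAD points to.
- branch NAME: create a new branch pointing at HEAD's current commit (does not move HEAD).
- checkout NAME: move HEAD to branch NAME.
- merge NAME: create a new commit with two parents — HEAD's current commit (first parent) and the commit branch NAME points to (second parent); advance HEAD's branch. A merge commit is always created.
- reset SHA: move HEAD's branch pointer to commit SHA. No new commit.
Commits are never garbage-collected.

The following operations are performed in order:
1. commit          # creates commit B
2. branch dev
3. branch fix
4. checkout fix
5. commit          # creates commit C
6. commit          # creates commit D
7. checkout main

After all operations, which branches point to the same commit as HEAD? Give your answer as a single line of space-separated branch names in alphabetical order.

After op 1 (commit): HEAD=main@B [main=B]
After op 2 (branch): HEAD=main@B [dev=B main=B]
After op 3 (branch): HEAD=main@B [dev=B fix=B main=B]
After op 4 (checkout): HEAD=fix@B [dev=B fix=B main=B]
After op 5 (commit): HEAD=fix@C [dev=B fix=C main=B]
After op 6 (commit): HEAD=fix@D [dev=B fix=D main=B]
After op 7 (checkout): HEAD=main@B [dev=B fix=D main=B]

Answer: dev main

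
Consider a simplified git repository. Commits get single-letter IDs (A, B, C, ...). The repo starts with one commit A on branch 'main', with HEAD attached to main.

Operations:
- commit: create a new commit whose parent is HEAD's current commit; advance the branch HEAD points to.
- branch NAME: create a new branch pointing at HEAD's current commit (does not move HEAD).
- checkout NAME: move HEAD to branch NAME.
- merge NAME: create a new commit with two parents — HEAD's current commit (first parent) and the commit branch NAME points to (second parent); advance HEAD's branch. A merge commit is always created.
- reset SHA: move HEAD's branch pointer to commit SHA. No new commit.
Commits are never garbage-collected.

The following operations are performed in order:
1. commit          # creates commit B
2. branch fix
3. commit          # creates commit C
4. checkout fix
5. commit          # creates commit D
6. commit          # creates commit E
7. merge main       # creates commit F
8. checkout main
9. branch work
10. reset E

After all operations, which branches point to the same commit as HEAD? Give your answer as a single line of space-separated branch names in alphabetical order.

Answer: main

Derivation:
After op 1 (commit): HEAD=main@B [main=B]
After op 2 (branch): HEAD=main@B [fix=B main=B]
After op 3 (commit): HEAD=main@C [fix=B main=C]
After op 4 (checkout): HEAD=fix@B [fix=B main=C]
After op 5 (commit): HEAD=fix@D [fix=D main=C]
After op 6 (commit): HEAD=fix@E [fix=E main=C]
After op 7 (merge): HEAD=fix@F [fix=F main=C]
After op 8 (checkout): HEAD=main@C [fix=F main=C]
After op 9 (branch): HEAD=main@C [fix=F main=C work=C]
After op 10 (reset): HEAD=main@E [fix=F main=E work=C]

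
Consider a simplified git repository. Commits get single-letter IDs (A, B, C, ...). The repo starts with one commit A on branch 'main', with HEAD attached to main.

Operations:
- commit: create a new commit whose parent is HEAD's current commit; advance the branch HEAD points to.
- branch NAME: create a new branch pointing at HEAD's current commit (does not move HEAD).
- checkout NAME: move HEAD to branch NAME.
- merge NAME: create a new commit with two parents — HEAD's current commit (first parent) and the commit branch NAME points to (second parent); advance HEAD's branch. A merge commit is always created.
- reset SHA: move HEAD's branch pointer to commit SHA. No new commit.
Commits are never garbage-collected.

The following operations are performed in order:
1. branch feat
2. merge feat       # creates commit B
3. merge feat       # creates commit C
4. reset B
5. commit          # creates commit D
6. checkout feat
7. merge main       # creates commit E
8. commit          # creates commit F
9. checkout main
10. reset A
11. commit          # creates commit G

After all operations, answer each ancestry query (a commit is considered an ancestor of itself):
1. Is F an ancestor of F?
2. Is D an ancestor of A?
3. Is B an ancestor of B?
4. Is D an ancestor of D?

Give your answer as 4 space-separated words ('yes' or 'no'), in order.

Answer: yes no yes yes

Derivation:
After op 1 (branch): HEAD=main@A [feat=A main=A]
After op 2 (merge): HEAD=main@B [feat=A main=B]
After op 3 (merge): HEAD=main@C [feat=A main=C]
After op 4 (reset): HEAD=main@B [feat=A main=B]
After op 5 (commit): HEAD=main@D [feat=A main=D]
After op 6 (checkout): HEAD=feat@A [feat=A main=D]
After op 7 (merge): HEAD=feat@E [feat=E main=D]
After op 8 (commit): HEAD=feat@F [feat=F main=D]
After op 9 (checkout): HEAD=main@D [feat=F main=D]
After op 10 (reset): HEAD=main@A [feat=F main=A]
After op 11 (commit): HEAD=main@G [feat=F main=G]
ancestors(F) = {A,B,D,E,F}; F in? yes
ancestors(A) = {A}; D in? no
ancestors(B) = {A,B}; B in? yes
ancestors(D) = {A,B,D}; D in? yes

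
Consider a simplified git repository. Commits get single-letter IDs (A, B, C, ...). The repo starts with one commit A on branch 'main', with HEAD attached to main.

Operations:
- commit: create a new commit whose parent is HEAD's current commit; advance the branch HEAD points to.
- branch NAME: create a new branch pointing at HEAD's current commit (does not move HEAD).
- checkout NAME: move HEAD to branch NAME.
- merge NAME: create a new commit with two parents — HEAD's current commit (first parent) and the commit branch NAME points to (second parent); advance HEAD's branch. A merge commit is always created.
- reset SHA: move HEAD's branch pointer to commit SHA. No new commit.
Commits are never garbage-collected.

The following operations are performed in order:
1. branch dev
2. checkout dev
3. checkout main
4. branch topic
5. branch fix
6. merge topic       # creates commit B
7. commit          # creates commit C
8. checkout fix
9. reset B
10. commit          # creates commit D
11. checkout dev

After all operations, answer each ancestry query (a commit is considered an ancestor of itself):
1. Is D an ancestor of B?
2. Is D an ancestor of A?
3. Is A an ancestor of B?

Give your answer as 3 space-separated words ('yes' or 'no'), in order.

After op 1 (branch): HEAD=main@A [dev=A main=A]
After op 2 (checkout): HEAD=dev@A [dev=A main=A]
After op 3 (checkout): HEAD=main@A [dev=A main=A]
After op 4 (branch): HEAD=main@A [dev=A main=A topic=A]
After op 5 (branch): HEAD=main@A [dev=A fix=A main=A topic=A]
After op 6 (merge): HEAD=main@B [dev=A fix=A main=B topic=A]
After op 7 (commit): HEAD=main@C [dev=A fix=A main=C topic=A]
After op 8 (checkout): HEAD=fix@A [dev=A fix=A main=C topic=A]
After op 9 (reset): HEAD=fix@B [dev=A fix=B main=C topic=A]
After op 10 (commit): HEAD=fix@D [dev=A fix=D main=C topic=A]
After op 11 (checkout): HEAD=dev@A [dev=A fix=D main=C topic=A]
ancestors(B) = {A,B}; D in? no
ancestors(A) = {A}; D in? no
ancestors(B) = {A,B}; A in? yes

Answer: no no yes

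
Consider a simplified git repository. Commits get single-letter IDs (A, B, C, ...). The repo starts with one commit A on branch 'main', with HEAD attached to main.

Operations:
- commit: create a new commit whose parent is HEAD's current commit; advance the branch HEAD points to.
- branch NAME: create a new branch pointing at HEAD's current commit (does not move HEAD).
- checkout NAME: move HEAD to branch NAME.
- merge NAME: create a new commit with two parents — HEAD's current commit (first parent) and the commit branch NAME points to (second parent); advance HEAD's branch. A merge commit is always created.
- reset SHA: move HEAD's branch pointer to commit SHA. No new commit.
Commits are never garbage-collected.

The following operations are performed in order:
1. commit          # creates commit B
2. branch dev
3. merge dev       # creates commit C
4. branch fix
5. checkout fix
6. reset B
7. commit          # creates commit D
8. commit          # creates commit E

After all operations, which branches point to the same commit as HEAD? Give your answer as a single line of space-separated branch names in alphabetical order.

Answer: fix

Derivation:
After op 1 (commit): HEAD=main@B [main=B]
After op 2 (branch): HEAD=main@B [dev=B main=B]
After op 3 (merge): HEAD=main@C [dev=B main=C]
After op 4 (branch): HEAD=main@C [dev=B fix=C main=C]
After op 5 (checkout): HEAD=fix@C [dev=B fix=C main=C]
After op 6 (reset): HEAD=fix@B [dev=B fix=B main=C]
After op 7 (commit): HEAD=fix@D [dev=B fix=D main=C]
After op 8 (commit): HEAD=fix@E [dev=B fix=E main=C]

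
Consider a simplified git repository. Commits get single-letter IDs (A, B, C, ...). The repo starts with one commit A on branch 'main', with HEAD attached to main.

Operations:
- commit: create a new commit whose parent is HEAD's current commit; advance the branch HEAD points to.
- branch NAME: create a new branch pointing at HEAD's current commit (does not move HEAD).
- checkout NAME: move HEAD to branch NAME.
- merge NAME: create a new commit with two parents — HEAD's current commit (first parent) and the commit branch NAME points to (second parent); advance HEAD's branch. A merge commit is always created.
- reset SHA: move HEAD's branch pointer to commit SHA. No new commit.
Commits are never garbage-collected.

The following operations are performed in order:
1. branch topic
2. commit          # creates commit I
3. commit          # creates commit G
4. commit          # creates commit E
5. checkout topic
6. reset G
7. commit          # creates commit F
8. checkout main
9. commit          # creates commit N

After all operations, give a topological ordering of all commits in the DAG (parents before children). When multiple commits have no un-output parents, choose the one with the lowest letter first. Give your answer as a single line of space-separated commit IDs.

Answer: A I G E F N

Derivation:
After op 1 (branch): HEAD=main@A [main=A topic=A]
After op 2 (commit): HEAD=main@I [main=I topic=A]
After op 3 (commit): HEAD=main@G [main=G topic=A]
After op 4 (commit): HEAD=main@E [main=E topic=A]
After op 5 (checkout): HEAD=topic@A [main=E topic=A]
After op 6 (reset): HEAD=topic@G [main=E topic=G]
After op 7 (commit): HEAD=topic@F [main=E topic=F]
After op 8 (checkout): HEAD=main@E [main=E topic=F]
After op 9 (commit): HEAD=main@N [main=N topic=F]
commit A: parents=[]
commit E: parents=['G']
commit F: parents=['G']
commit G: parents=['I']
commit I: parents=['A']
commit N: parents=['E']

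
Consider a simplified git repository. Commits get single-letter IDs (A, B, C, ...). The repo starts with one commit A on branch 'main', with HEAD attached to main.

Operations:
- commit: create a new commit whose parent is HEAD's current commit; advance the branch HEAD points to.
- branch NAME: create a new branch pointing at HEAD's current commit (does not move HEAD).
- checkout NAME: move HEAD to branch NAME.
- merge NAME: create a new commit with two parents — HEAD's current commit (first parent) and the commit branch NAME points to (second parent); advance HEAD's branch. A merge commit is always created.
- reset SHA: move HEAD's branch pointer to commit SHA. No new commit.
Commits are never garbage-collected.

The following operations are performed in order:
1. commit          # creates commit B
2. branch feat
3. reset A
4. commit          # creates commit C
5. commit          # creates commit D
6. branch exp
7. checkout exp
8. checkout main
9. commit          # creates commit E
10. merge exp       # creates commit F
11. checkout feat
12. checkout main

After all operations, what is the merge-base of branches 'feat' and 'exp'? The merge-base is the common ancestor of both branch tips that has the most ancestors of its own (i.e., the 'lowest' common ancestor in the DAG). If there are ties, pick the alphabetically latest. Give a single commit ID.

After op 1 (commit): HEAD=main@B [main=B]
After op 2 (branch): HEAD=main@B [feat=B main=B]
After op 3 (reset): HEAD=main@A [feat=B main=A]
After op 4 (commit): HEAD=main@C [feat=B main=C]
After op 5 (commit): HEAD=main@D [feat=B main=D]
After op 6 (branch): HEAD=main@D [exp=D feat=B main=D]
After op 7 (checkout): HEAD=exp@D [exp=D feat=B main=D]
After op 8 (checkout): HEAD=main@D [exp=D feat=B main=D]
After op 9 (commit): HEAD=main@E [exp=D feat=B main=E]
After op 10 (merge): HEAD=main@F [exp=D feat=B main=F]
After op 11 (checkout): HEAD=feat@B [exp=D feat=B main=F]
After op 12 (checkout): HEAD=main@F [exp=D feat=B main=F]
ancestors(feat=B): ['A', 'B']
ancestors(exp=D): ['A', 'C', 'D']
common: ['A']

Answer: A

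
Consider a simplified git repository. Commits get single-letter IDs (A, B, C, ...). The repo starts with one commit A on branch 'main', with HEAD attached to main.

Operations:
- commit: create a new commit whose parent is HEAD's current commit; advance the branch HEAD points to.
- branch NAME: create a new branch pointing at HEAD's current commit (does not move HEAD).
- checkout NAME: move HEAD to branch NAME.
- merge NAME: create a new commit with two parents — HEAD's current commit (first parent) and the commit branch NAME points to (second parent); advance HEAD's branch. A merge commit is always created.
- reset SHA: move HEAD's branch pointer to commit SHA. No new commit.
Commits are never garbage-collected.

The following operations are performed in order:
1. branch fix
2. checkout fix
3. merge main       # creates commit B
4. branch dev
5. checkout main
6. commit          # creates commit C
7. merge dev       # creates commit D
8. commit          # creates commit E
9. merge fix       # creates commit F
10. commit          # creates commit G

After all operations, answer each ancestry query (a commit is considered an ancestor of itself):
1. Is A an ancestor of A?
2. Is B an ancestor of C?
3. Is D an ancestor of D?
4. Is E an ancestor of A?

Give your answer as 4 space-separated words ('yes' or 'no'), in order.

Answer: yes no yes no

Derivation:
After op 1 (branch): HEAD=main@A [fix=A main=A]
After op 2 (checkout): HEAD=fix@A [fix=A main=A]
After op 3 (merge): HEAD=fix@B [fix=B main=A]
After op 4 (branch): HEAD=fix@B [dev=B fix=B main=A]
After op 5 (checkout): HEAD=main@A [dev=B fix=B main=A]
After op 6 (commit): HEAD=main@C [dev=B fix=B main=C]
After op 7 (merge): HEAD=main@D [dev=B fix=B main=D]
After op 8 (commit): HEAD=main@E [dev=B fix=B main=E]
After op 9 (merge): HEAD=main@F [dev=B fix=B main=F]
After op 10 (commit): HEAD=main@G [dev=B fix=B main=G]
ancestors(A) = {A}; A in? yes
ancestors(C) = {A,C}; B in? no
ancestors(D) = {A,B,C,D}; D in? yes
ancestors(A) = {A}; E in? no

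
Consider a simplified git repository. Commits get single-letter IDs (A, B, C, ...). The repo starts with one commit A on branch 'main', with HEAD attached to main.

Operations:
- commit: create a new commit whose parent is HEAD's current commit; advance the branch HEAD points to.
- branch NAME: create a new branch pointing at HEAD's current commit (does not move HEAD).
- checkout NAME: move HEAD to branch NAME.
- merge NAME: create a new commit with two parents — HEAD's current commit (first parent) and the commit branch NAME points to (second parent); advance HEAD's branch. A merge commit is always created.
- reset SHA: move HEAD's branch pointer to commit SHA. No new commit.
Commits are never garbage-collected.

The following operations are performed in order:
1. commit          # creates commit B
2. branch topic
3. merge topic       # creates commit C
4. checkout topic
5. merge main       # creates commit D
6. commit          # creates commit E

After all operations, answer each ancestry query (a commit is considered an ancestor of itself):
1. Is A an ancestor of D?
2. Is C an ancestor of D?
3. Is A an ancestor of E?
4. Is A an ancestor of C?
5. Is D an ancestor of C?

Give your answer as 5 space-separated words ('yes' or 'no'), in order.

Answer: yes yes yes yes no

Derivation:
After op 1 (commit): HEAD=main@B [main=B]
After op 2 (branch): HEAD=main@B [main=B topic=B]
After op 3 (merge): HEAD=main@C [main=C topic=B]
After op 4 (checkout): HEAD=topic@B [main=C topic=B]
After op 5 (merge): HEAD=topic@D [main=C topic=D]
After op 6 (commit): HEAD=topic@E [main=C topic=E]
ancestors(D) = {A,B,C,D}; A in? yes
ancestors(D) = {A,B,C,D}; C in? yes
ancestors(E) = {A,B,C,D,E}; A in? yes
ancestors(C) = {A,B,C}; A in? yes
ancestors(C) = {A,B,C}; D in? no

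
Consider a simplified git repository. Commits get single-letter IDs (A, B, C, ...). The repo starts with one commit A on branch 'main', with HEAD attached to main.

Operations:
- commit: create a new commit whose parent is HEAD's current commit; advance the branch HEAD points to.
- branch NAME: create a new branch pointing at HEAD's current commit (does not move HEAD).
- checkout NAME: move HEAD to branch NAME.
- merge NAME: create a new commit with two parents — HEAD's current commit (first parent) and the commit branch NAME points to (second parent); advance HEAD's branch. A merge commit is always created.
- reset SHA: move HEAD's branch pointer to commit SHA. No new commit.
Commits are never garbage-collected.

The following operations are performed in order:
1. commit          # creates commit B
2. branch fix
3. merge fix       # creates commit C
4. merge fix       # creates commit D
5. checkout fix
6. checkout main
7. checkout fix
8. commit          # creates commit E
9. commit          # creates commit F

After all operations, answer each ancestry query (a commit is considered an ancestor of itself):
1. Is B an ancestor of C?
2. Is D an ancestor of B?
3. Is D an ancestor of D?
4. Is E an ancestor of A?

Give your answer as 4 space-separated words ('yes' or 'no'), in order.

After op 1 (commit): HEAD=main@B [main=B]
After op 2 (branch): HEAD=main@B [fix=B main=B]
After op 3 (merge): HEAD=main@C [fix=B main=C]
After op 4 (merge): HEAD=main@D [fix=B main=D]
After op 5 (checkout): HEAD=fix@B [fix=B main=D]
After op 6 (checkout): HEAD=main@D [fix=B main=D]
After op 7 (checkout): HEAD=fix@B [fix=B main=D]
After op 8 (commit): HEAD=fix@E [fix=E main=D]
After op 9 (commit): HEAD=fix@F [fix=F main=D]
ancestors(C) = {A,B,C}; B in? yes
ancestors(B) = {A,B}; D in? no
ancestors(D) = {A,B,C,D}; D in? yes
ancestors(A) = {A}; E in? no

Answer: yes no yes no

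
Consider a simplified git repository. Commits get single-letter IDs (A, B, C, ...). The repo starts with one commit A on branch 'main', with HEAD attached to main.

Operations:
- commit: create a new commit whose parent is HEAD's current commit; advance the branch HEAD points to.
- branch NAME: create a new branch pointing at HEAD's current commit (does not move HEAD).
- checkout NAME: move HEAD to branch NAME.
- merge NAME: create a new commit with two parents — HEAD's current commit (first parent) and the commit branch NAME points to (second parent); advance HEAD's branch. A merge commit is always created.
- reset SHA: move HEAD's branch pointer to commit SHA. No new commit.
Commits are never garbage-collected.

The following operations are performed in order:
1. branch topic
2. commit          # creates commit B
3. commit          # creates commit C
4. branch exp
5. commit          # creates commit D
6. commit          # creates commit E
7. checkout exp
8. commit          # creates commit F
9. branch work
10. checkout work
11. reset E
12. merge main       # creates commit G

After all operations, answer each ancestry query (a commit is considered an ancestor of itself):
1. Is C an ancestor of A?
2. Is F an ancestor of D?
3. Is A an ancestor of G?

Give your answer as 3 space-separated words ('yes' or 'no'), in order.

After op 1 (branch): HEAD=main@A [main=A topic=A]
After op 2 (commit): HEAD=main@B [main=B topic=A]
After op 3 (commit): HEAD=main@C [main=C topic=A]
After op 4 (branch): HEAD=main@C [exp=C main=C topic=A]
After op 5 (commit): HEAD=main@D [exp=C main=D topic=A]
After op 6 (commit): HEAD=main@E [exp=C main=E topic=A]
After op 7 (checkout): HEAD=exp@C [exp=C main=E topic=A]
After op 8 (commit): HEAD=exp@F [exp=F main=E topic=A]
After op 9 (branch): HEAD=exp@F [exp=F main=E topic=A work=F]
After op 10 (checkout): HEAD=work@F [exp=F main=E topic=A work=F]
After op 11 (reset): HEAD=work@E [exp=F main=E topic=A work=E]
After op 12 (merge): HEAD=work@G [exp=F main=E topic=A work=G]
ancestors(A) = {A}; C in? no
ancestors(D) = {A,B,C,D}; F in? no
ancestors(G) = {A,B,C,D,E,G}; A in? yes

Answer: no no yes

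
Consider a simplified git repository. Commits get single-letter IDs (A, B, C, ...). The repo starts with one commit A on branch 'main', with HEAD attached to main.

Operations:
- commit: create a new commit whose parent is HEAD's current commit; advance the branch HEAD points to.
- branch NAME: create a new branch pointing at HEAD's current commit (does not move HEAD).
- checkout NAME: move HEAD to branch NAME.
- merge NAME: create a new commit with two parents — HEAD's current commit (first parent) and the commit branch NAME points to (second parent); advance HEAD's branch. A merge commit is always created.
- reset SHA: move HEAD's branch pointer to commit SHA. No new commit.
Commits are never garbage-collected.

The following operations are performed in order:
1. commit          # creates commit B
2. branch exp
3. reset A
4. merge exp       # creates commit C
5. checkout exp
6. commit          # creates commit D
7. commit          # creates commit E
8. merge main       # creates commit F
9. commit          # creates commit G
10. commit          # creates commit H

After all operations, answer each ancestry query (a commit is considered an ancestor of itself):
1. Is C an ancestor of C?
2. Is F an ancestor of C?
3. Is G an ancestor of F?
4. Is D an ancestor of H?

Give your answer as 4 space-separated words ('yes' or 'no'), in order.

After op 1 (commit): HEAD=main@B [main=B]
After op 2 (branch): HEAD=main@B [exp=B main=B]
After op 3 (reset): HEAD=main@A [exp=B main=A]
After op 4 (merge): HEAD=main@C [exp=B main=C]
After op 5 (checkout): HEAD=exp@B [exp=B main=C]
After op 6 (commit): HEAD=exp@D [exp=D main=C]
After op 7 (commit): HEAD=exp@E [exp=E main=C]
After op 8 (merge): HEAD=exp@F [exp=F main=C]
After op 9 (commit): HEAD=exp@G [exp=G main=C]
After op 10 (commit): HEAD=exp@H [exp=H main=C]
ancestors(C) = {A,B,C}; C in? yes
ancestors(C) = {A,B,C}; F in? no
ancestors(F) = {A,B,C,D,E,F}; G in? no
ancestors(H) = {A,B,C,D,E,F,G,H}; D in? yes

Answer: yes no no yes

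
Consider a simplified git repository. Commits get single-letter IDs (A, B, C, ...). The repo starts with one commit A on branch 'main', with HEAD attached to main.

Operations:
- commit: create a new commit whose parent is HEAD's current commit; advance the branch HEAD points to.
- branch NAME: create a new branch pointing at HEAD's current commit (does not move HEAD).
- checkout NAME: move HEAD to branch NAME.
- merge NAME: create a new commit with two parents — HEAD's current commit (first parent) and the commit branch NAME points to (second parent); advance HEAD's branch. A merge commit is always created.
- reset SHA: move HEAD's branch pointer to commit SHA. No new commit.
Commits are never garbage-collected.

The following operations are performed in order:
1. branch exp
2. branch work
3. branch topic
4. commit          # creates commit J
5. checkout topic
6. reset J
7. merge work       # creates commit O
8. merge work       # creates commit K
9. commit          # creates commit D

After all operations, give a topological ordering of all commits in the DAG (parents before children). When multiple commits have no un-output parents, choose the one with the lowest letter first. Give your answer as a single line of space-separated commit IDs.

After op 1 (branch): HEAD=main@A [exp=A main=A]
After op 2 (branch): HEAD=main@A [exp=A main=A work=A]
After op 3 (branch): HEAD=main@A [exp=A main=A topic=A work=A]
After op 4 (commit): HEAD=main@J [exp=A main=J topic=A work=A]
After op 5 (checkout): HEAD=topic@A [exp=A main=J topic=A work=A]
After op 6 (reset): HEAD=topic@J [exp=A main=J topic=J work=A]
After op 7 (merge): HEAD=topic@O [exp=A main=J topic=O work=A]
After op 8 (merge): HEAD=topic@K [exp=A main=J topic=K work=A]
After op 9 (commit): HEAD=topic@D [exp=A main=J topic=D work=A]
commit A: parents=[]
commit D: parents=['K']
commit J: parents=['A']
commit K: parents=['O', 'A']
commit O: parents=['J', 'A']

Answer: A J O K D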